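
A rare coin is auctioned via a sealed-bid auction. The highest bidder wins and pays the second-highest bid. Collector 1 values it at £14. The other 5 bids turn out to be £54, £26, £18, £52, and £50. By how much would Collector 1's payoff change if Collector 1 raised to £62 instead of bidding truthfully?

Change in payoff: -£40.

The highest competing bid is £54.
Bidding truthfully at £14: the top bid is £54 (a rival), so Collector 1 loses. Payoff = £0.
Bidding £62: Collector 1 has the top bid, wins, and pays the second-highest bid £54. Payoff = £14 − £54 = -£40.
Change = -£40 − £0 = -£40.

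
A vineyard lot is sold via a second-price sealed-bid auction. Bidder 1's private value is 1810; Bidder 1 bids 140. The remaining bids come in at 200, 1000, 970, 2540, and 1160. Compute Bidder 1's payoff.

Highest competing bid: 2540.
Bidder 1's bid 140 is not the highest, so Bidder 1 loses, pays nothing, and earns zero payoff.

The bidder's payoff: 0.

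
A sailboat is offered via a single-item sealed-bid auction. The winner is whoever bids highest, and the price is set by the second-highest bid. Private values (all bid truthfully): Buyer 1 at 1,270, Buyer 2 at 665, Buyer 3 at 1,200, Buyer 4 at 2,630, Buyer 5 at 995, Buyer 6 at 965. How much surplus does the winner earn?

Sorted high to low: Buyer 4 2,630, then Buyer 1 1,270, then Buyer 3 1,200, then Buyer 5 995, then Buyer 6 965, then Buyer 2 665.
Buyer 4 wins with the top bid and pays the second-highest, 1,270.
Surplus = 2,630 − 1,270 = 1,360.

Surplus = 1,360.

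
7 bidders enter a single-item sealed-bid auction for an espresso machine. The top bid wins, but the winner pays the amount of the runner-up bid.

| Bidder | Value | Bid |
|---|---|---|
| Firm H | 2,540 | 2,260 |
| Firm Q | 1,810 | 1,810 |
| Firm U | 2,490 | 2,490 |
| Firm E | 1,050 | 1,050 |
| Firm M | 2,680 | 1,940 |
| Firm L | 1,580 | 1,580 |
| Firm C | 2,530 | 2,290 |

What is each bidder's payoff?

Bids in descending order: Firm U 2,490 > Firm C 2,290 > Firm H 2,260 > Firm M 1,940 > Firm Q 1,810 > Firm L 1,580 > Firm E 1,050.
Firm U has the top bid and wins; the price is the second-highest bid, 2,290.
Firm U's payoff = 2,490 − 2,290 = 200. All other bidders lose, so their payoff is 0.

Firm H 0, Firm Q 0, Firm U 200, Firm E 0, Firm M 0, Firm L 0, Firm C 0.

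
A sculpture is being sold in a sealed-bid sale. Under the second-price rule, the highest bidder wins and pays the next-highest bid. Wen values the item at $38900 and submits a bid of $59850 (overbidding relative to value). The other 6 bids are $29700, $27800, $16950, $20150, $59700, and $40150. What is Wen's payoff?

Highest competing bid: $59700.
Wen's bid $59850 is the highest overall, so Wen wins and pays the second-highest bid, $59700.
Payoff = value − price = $38900 − $59700 = -$20800.

Payoff = -$20800.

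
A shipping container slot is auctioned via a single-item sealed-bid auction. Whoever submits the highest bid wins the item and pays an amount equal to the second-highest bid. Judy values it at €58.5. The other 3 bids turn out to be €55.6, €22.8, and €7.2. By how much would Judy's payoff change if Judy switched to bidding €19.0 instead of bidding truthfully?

Payoff change: -€2.9.

The highest competing bid is €55.6.
Bidding truthfully at €58.5: Judy has the top bid, wins, and pays the second-highest bid €55.6. Payoff = €58.5 − €55.6 = €2.9.
Bidding €19.0: the top bid is €55.6 (a rival), so Judy loses. Payoff = €0.0.
Change = €0.0 − €2.9 = -€2.9.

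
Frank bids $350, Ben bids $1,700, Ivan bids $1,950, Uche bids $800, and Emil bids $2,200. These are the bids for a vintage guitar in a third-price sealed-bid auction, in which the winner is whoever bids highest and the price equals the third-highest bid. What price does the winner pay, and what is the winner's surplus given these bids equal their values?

Ranking the bids: Emil $2,200, then Ivan $1,950, then Ben $1,700, then Uche $800, then Frank $350.
Emil is the highest bidder, so Emil wins.
Under the third-price rule, the price is the third-highest bid: $1,700.
Surplus = $2,200 − $1,700 = $500.

Price $1,700; surplus $500.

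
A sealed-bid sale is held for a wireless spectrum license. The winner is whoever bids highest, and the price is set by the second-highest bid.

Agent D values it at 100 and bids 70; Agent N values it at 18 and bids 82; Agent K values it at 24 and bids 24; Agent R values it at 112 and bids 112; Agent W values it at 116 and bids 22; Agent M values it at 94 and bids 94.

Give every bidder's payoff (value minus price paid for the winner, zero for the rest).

Payoffs: Agent D 0, Agent N 0, Agent K 0, Agent R 18, Agent W 0, Agent M 0.

Ranking the bids: Agent R 112; Agent M 94; Agent N 82; Agent D 70; Agent K 24; Agent W 22.
Agent R has the top bid and wins; the price is the second-highest bid, 94.
Agent R's payoff = 112 − 94 = 18. All other bidders lose, so their payoff is 0.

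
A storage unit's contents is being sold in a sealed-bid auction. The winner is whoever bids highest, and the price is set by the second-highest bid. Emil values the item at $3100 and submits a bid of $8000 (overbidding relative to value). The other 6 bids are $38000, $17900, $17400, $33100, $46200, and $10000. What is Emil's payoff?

Payoff = $0.

Highest competing bid: $46200.
Emil's bid $8000 is not the highest, so Emil loses, pays nothing, and earns zero payoff.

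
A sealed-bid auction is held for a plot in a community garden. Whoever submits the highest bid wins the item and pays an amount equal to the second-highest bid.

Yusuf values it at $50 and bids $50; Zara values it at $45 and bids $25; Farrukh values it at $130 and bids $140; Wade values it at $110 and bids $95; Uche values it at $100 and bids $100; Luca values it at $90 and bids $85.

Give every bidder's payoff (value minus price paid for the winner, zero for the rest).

Yusuf $0, Zara $0, Farrukh $30, Wade $0, Uche $0, Luca $0.

Bids in descending order: Farrukh $140; Uche $100; Wade $95; Luca $85; Yusuf $50; Zara $25.
Farrukh has the top bid and wins; the price is the second-highest bid, $100.
Farrukh's payoff = $130 − $100 = $30. All other bidders lose, so their payoff is 0.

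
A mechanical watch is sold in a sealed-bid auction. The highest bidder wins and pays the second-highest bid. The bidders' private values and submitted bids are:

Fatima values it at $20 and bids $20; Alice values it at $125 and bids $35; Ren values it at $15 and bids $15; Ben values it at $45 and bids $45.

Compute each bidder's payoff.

Ordered from highest: Ben $45 > Alice $35 > Fatima $20 > Ren $15.
Ben has the top bid and wins; the price is the second-highest bid, $35.
Ben's payoff = $45 − $35 = $10. All other bidders lose, so their payoff is 0.

Payoffs: Fatima $0, Alice $0, Ren $0, Ben $10.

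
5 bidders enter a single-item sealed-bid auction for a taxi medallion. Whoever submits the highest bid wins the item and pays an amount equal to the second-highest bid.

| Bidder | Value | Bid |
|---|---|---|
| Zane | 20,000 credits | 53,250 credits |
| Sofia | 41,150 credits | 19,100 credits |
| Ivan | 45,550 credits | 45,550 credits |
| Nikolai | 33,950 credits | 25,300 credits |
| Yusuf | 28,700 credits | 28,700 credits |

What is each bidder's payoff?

Payoffs: Zane -25,550 credits, Sofia 0 credits, Ivan 0 credits, Nikolai 0 credits, Yusuf 0 credits.

Sorted high to low: Zane 53,250 credits > Ivan 45,550 credits > Yusuf 28,700 credits > Nikolai 25,300 credits > Sofia 19,100 credits.
Zane has the top bid and wins; the price is the second-highest bid, 45,550 credits.
Zane's payoff = 20,000 credits − 45,550 credits = -25,550 credits. All other bidders lose, so their payoff is 0.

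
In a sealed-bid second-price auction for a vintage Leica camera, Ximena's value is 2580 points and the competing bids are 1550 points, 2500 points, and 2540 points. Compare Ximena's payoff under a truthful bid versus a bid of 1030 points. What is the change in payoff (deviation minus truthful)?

The highest competing bid is 2540 points.
Bidding truthfully at 2580 points: Ximena has the top bid, wins, and pays the second-highest bid 2540 points. Payoff = 2580 points − 2540 points = 40 points.
Bidding 1030 points: the top bid is 2540 points (a rival), so Ximena loses. Payoff = 0 points.
Change = 0 points − 40 points = -40 points.
Deviating from a truthful bid can only lose payoff in a second-price auction — never gain.

Payoff change: -40 points.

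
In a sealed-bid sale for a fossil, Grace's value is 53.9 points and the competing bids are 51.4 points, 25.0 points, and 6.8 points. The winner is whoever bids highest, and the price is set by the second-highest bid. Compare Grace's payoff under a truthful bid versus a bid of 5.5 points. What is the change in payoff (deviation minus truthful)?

The highest competing bid is 51.4 points.
Bidding truthfully at 53.9 points: Grace has the top bid, wins, and pays the second-highest bid 51.4 points. Payoff = 53.9 points − 51.4 points = 2.5 points.
Bidding 5.5 points: the top bid is 51.4 points (a rival), so Grace loses. Payoff = 0.0 points.
Change = 0.0 points − 2.5 points = -2.5 points.

-2.5 points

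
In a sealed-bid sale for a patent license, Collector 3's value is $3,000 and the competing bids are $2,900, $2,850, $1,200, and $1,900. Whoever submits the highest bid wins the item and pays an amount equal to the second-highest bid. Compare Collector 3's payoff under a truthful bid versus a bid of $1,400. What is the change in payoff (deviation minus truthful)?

The highest competing bid is $2,900.
Bidding truthfully at $3,000: Collector 3 has the top bid, wins, and pays the second-highest bid $2,900. Payoff = $3,000 − $2,900 = $100.
Bidding $1,400: the top bid is $2,900 (a rival), so Collector 3 loses. Payoff = $0.
Change = $0 − $100 = -$100.
Deviating from a truthful bid can only lose payoff in a second-price auction — never gain.

-$100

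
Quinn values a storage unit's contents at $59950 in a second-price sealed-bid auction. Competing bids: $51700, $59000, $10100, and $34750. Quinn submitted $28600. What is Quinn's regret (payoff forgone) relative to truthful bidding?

Regret: $950.

The highest competing bid is $59000.
Bidding truthfully at $59950: Quinn has the top bid, wins, and pays the second-highest bid $59000. Payoff = $59950 − $59000 = $950.
Bidding $28600: the top bid is $59000 (a rival), so Quinn loses. Payoff = $0.
Regret = truthful payoff − actual payoff = $950 − $0 = $950.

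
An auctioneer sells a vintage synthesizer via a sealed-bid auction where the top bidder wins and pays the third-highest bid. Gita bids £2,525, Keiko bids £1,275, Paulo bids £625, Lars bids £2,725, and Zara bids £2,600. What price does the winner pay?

Sorted high to low: Lars £2,725; Zara £2,600; Gita £2,525; Keiko £1,275; Paulo £625.
Lars is the highest bidder, so Lars wins.
Under the third-price rule, the price is the third-highest bid: £2,525.

Price paid: £2,525.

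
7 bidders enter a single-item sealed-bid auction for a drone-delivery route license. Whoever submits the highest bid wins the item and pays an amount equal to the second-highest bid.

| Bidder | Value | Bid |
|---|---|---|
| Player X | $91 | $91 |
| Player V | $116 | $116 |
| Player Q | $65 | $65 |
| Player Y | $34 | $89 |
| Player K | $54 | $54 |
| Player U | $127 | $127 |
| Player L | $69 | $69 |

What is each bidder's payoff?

Player X $0, Player V $0, Player Q $0, Player Y $0, Player K $0, Player U $11, Player L $0.

Sorted high to low: Player U $127 > Player V $116 > Player X $91 > Player Y $89 > Player L $69 > Player Q $65 > Player K $54.
Player U has the top bid and wins; the price is the second-highest bid, $116.
Player U's payoff = $127 − $116 = $11. All other bidders lose, so their payoff is 0.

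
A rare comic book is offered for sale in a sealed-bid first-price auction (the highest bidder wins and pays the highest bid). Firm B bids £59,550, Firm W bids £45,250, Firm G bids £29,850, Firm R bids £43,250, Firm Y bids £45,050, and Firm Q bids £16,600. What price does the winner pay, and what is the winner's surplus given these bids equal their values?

The winner pays £59,550 for a surplus of £0.

Bids in descending order: Firm B £59,550 > Firm W £45,250 > Firm Y £45,050 > Firm R £43,250 > Firm G £29,850 > Firm Q £16,600.
Firm B is the highest bidder, so Firm B wins.
Under the first-price rule, the price is the highest bid: £59,550.
Surplus = £59,550 − £59,550 = £0.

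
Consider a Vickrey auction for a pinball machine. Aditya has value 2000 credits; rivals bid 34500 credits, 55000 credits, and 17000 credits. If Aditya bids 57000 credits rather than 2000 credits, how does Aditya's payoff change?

The highest competing bid is 55000 credits.
Bidding truthfully at 2000 credits: the top bid is 55000 credits (a rival), so Aditya loses. Payoff = 0 credits.
Bidding 57000 credits: Aditya has the top bid, wins, and pays the second-highest bid 55000 credits. Payoff = 2000 credits − 55000 credits = -53000 credits.
Change = -53000 credits − 0 credits = -53000 credits.

-53000 credits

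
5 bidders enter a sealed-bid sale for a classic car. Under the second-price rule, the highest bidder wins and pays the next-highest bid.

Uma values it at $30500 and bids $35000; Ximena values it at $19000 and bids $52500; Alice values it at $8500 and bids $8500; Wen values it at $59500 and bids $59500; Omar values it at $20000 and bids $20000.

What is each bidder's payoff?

Bids in descending order: Wen $59500; Ximena $52500; Uma $35000; Omar $20000; Alice $8500.
Wen has the top bid and wins; the price is the second-highest bid, $52500.
Wen's payoff = $59500 − $52500 = $7000. All other bidders lose, so their payoff is 0.

Uma $0, Ximena $0, Alice $0, Wen $7000, Omar $0.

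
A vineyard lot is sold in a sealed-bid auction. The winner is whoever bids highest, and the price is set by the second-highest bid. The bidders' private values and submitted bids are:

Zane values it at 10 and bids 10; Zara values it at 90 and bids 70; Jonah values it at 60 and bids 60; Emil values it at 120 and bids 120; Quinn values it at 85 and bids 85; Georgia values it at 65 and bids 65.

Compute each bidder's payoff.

Ordered from highest: Emil 120 > Quinn 85 > Zara 70 > Georgia 65 > Jonah 60 > Zane 10.
Emil has the top bid and wins; the price is the second-highest bid, 85.
Emil's payoff = 120 − 85 = 35. All other bidders lose, so their payoff is 0.

Payoffs: Zane 0, Zara 0, Jonah 0, Emil 35, Quinn 0, Georgia 0.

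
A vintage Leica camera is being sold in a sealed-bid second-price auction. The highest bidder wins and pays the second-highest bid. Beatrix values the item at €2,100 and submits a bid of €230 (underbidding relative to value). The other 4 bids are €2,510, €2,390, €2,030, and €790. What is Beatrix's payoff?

Highest competing bid: €2,510.
Beatrix's bid €230 is not the highest, so Beatrix loses, pays nothing, and earns zero payoff.

€0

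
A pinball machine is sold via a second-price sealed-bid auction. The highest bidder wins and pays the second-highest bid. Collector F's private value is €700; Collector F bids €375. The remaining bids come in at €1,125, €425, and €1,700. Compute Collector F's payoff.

Highest competing bid: €1,700.
Collector F's bid €375 is not the highest, so Collector F loses, pays nothing, and earns zero payoff.

Payoff = €0.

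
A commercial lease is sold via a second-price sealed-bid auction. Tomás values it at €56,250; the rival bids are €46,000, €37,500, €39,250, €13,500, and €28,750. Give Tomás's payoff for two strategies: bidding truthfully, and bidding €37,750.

(a) €10,250  (b) €0

The highest competing bid is €46,000.
Bidding truthfully at €56,250: Tomás has the top bid, wins, and pays the second-highest bid €46,000. Payoff = €56,250 − €46,000 = €10,250.
Bidding €37,750: the top bid is €46,000 (a rival), so Tomás loses. Payoff = €0.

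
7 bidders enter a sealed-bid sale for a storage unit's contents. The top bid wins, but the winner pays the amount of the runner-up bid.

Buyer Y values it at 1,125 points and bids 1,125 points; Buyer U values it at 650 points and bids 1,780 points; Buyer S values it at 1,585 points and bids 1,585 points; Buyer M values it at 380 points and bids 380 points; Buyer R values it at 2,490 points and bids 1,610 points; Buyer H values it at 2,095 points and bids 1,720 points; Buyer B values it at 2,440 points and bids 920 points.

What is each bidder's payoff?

Payoffs: Buyer Y 0 points, Buyer U -1,070 points, Buyer S 0 points, Buyer M 0 points, Buyer R 0 points, Buyer H 0 points, Buyer B 0 points.

Ordered from highest: Buyer U 1,780 points, then Buyer H 1,720 points, then Buyer R 1,610 points, then Buyer S 1,585 points, then Buyer Y 1,125 points, then Buyer B 920 points, then Buyer M 380 points.
Buyer U has the top bid and wins; the price is the second-highest bid, 1,720 points.
Buyer U's payoff = 650 points − 1,720 points = -1,070 points. All other bidders lose, so their payoff is 0.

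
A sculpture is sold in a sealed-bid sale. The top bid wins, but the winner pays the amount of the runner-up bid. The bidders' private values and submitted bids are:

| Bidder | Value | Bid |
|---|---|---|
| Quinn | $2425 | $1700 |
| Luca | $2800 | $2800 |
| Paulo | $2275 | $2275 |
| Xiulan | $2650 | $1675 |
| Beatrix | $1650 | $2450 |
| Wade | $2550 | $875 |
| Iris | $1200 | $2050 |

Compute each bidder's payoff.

Bids in descending order: Luca $2800 > Beatrix $2450 > Paulo $2275 > Iris $2050 > Quinn $1700 > Xiulan $1675 > Wade $875.
Luca has the top bid and wins; the price is the second-highest bid, $2450.
Luca's payoff = $2800 − $2450 = $350. All other bidders lose, so their payoff is 0.

Quinn $0, Luca $350, Paulo $0, Xiulan $0, Beatrix $0, Wade $0, Iris $0.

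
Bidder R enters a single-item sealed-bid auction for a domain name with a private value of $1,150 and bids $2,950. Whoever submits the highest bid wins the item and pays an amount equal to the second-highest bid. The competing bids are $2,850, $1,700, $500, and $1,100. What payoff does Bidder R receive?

-$1,700

Highest competing bid: $2,850.
Bidder R's bid $2,950 is the highest overall, so Bidder R wins and pays the second-highest bid, $2,850.
Payoff = value − price = $1,150 − $2,850 = -$1,700.
Overbidding won the item at a price above value — truthful bidding would have avoided this loss.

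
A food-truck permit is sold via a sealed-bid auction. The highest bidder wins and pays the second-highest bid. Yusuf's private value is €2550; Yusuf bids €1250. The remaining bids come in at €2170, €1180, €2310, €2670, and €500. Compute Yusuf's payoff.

Payoff = €0.

Highest competing bid: €2670.
Yusuf's bid €1250 is not the highest, so Yusuf loses, pays nothing, and earns zero payoff.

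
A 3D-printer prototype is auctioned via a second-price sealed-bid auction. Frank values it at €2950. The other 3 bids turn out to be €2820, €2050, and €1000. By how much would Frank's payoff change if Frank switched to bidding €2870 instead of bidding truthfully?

€0

The highest competing bid is €2820.
Bidding truthfully at €2950: Frank has the top bid, wins, and pays the second-highest bid €2820. Payoff = €2950 − €2820 = €130.
Bidding €2870: Frank has the top bid, wins, and pays the second-highest bid €2820. Payoff = €2950 − €2820 = €130.
Change = €130 − €130 = €0.
The bid only affects whether you win, not the price — here both bids land on the same side of the top rival bid, so the deviation is payoff-neutral.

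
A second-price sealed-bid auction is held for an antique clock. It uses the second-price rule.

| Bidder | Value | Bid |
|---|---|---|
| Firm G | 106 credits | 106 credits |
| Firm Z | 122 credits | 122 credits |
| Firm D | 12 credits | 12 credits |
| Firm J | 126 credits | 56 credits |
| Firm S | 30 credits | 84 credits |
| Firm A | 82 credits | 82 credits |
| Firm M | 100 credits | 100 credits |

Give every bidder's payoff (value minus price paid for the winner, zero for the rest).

Sorted high to low: Firm Z 122 credits; Firm G 106 credits; Firm M 100 credits; Firm S 84 credits; Firm A 82 credits; Firm J 56 credits; Firm D 12 credits.
Firm Z has the top bid and wins; the price is the second-highest bid, 106 credits.
Firm Z's payoff = 122 credits − 106 credits = 16 credits. All other bidders lose, so their payoff is 0.

Payoffs: Firm G 0 credits, Firm Z 16 credits, Firm D 0 credits, Firm J 0 credits, Firm S 0 credits, Firm A 0 credits, Firm M 0 credits.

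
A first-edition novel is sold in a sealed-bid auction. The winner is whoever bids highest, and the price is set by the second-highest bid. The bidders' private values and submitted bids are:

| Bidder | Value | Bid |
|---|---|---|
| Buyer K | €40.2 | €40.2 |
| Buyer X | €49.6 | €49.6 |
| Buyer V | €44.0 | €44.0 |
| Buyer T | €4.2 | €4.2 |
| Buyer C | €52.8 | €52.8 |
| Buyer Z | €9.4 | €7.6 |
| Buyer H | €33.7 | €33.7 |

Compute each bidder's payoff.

Buyer K €0.0, Buyer X €0.0, Buyer V €0.0, Buyer T €0.0, Buyer C €3.2, Buyer Z €0.0, Buyer H €0.0.

Ordered from highest: Buyer C €52.8; Buyer X €49.6; Buyer V €44.0; Buyer K €40.2; Buyer H €33.7; Buyer Z €7.6; Buyer T €4.2.
Buyer C has the top bid and wins; the price is the second-highest bid, €49.6.
Buyer C's payoff = €52.8 − €49.6 = €3.2. All other bidders lose, so their payoff is 0.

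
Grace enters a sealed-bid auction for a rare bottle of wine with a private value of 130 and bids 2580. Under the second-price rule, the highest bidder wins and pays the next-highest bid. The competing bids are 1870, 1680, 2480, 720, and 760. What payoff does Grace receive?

Highest competing bid: 2480.
Grace's bid 2580 is the highest overall, so Grace wins and pays the second-highest bid, 2480.
Payoff = value − price = 130 − 2480 = -2350.

Payoff = -2350.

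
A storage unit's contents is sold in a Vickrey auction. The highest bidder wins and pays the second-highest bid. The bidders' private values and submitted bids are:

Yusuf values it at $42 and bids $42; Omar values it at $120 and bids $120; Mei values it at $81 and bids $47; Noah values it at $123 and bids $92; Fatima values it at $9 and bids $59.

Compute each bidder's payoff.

Ranking the bids: Omar $120 > Noah $92 > Fatima $59 > Mei $47 > Yusuf $42.
Omar has the top bid and wins; the price is the second-highest bid, $92.
Omar's payoff = $120 − $92 = $28. All other bidders lose, so their payoff is 0.

Yusuf $0, Omar $28, Mei $0, Noah $0, Fatima $0.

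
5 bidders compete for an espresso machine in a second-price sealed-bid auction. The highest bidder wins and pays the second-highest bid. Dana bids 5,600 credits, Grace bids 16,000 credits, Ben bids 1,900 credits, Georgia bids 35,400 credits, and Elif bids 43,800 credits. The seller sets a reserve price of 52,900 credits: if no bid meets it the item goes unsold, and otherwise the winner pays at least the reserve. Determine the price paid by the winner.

unsold

Ranking the bids: Elif 43,800 credits; Georgia 35,400 credits; Grace 16,000 credits; Dana 5,600 credits; Ben 1,900 credits.
The top bid 43,800 credits is below the reserve 52,900 credits, so the item goes unsold and nothing is paid.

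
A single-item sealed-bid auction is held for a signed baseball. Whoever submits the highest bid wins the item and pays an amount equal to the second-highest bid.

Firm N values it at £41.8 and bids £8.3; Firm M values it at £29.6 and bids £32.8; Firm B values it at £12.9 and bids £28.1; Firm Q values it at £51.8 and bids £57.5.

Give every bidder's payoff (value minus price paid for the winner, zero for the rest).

Bids in descending order: Firm Q £57.5 > Firm M £32.8 > Firm B £28.1 > Firm N £8.3.
Firm Q has the top bid and wins; the price is the second-highest bid, £32.8.
Firm Q's payoff = £51.8 − £32.8 = £19.0. All other bidders lose, so their payoff is 0.

Payoffs: Firm N £0.0, Firm M £0.0, Firm B £0.0, Firm Q £19.0.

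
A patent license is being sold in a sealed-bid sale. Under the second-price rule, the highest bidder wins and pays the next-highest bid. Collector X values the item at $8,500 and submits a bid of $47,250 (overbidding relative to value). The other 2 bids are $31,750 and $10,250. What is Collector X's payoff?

Highest competing bid: $31,750.
Collector X's bid $47,250 is the highest overall, so Collector X wins and pays the second-highest bid, $31,750.
Payoff = value − price = $8,500 − $31,750 = -$23,250.
Overbidding won the item at a price above value — truthful bidding would have avoided this loss.

-$23,250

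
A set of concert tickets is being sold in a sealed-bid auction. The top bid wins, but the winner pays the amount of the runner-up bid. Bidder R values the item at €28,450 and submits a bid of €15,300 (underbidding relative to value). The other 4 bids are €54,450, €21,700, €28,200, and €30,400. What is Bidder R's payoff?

Highest competing bid: €54,450.
Bidder R's bid €15,300 is not the highest, so Bidder R loses, pays nothing, and earns zero payoff.

€0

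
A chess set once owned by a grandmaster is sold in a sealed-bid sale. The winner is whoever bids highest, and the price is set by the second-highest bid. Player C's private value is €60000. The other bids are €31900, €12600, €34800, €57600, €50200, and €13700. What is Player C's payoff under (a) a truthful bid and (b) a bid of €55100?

The highest competing bid is €57600.
Bidding truthfully at €60000: Player C has the top bid, wins, and pays the second-highest bid €57600. Payoff = €60000 − €57600 = €2400.
Bidding €55100: the top bid is €57600 (a rival), so Player C loses. Payoff = €0.

Truthful: €2400; alternative: €0.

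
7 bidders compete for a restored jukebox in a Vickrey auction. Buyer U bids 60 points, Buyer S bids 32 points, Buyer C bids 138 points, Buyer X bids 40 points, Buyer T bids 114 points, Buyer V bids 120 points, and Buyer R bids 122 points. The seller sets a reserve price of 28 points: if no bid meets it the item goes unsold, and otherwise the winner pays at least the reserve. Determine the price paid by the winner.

122 points

Bids in descending order: Buyer C 138 points; Buyer R 122 points; Buyer V 120 points; Buyer T 114 points; Buyer U 60 points; Buyer X 40 points; Buyer S 32 points.
Buyer C has the highest bid, so Buyer C wins.
The second-highest bid is 122 points, which exceeds the reserve, so that sets the price.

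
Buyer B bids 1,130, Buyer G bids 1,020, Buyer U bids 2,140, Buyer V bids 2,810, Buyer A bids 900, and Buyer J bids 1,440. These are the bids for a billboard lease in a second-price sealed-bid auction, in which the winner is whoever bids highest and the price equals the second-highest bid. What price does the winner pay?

Price paid: 2,140.

Ranking the bids: Buyer V 2,810 > Buyer U 2,140 > Buyer J 1,440 > Buyer B 1,130 > Buyer G 1,020 > Buyer A 900.
Buyer V is the highest bidder, so Buyer V wins.
Under the second-price rule, the price is the second-highest bid: 2,140.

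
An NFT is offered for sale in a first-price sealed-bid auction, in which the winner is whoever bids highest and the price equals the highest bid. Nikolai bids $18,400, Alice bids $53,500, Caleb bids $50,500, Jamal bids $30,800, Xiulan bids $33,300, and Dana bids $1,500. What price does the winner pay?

Ranking the bids: Alice $53,500; Caleb $50,500; Xiulan $33,300; Jamal $30,800; Nikolai $18,400; Dana $1,500.
Alice is the highest bidder, so Alice wins.
Under the first-price rule, the price is the highest bid: $53,500.

The winner pays $53,500.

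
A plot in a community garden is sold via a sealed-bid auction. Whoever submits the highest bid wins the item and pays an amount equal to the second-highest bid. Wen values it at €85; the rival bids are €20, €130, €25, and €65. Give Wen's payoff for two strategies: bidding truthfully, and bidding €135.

The highest competing bid is €130.
Bidding truthfully at €85: the top bid is €130 (a rival), so Wen loses. Payoff = €0.
Bidding €135: Wen has the top bid, wins, and pays the second-highest bid €130. Payoff = €85 − €130 = -€45.

Truthful: €0; alternative: -€45.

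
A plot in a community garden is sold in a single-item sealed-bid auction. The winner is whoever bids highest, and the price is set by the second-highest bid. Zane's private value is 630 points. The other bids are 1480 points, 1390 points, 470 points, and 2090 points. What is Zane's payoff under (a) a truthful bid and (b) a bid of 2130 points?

The highest competing bid is 2090 points.
Bidding truthfully at 630 points: the top bid is 2090 points (a rival), so Zane loses. Payoff = 0 points.
Bidding 2130 points: Zane has the top bid, wins, and pays the second-highest bid 2090 points. Payoff = 630 points − 2090 points = -1460 points.

(a) 0 points  (b) -1460 points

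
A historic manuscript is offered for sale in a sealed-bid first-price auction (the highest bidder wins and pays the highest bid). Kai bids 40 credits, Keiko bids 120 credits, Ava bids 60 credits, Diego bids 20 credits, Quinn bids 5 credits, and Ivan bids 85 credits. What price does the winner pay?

120 credits

Sorted high to low: Keiko 120 credits, then Ivan 85 credits, then Ava 60 credits, then Kai 40 credits, then Diego 20 credits, then Quinn 5 credits.
Keiko is the highest bidder, so Keiko wins.
Under the first-price rule, the price is the highest bid: 120 credits.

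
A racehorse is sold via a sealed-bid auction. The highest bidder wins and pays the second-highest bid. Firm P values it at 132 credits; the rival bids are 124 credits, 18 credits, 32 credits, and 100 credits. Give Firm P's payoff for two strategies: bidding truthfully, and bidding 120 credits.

The highest competing bid is 124 credits.
Bidding truthfully at 132 credits: Firm P has the top bid, wins, and pays the second-highest bid 124 credits. Payoff = 132 credits − 124 credits = 8 credits.
Bidding 120 credits: the top bid is 124 credits (a rival), so Firm P loses. Payoff = 0 credits.

Truthful: 8 credits; alternative: 0 credits.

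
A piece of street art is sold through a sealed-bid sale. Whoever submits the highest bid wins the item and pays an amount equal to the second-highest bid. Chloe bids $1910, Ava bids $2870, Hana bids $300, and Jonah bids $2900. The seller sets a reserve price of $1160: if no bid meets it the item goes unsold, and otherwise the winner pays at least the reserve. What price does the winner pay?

The winner pays $2870.

Ranking the bids: Jonah $2900, then Ava $2870, then Chloe $1910, then Hana $300.
Jonah has the highest bid, so Jonah wins.
The second-highest bid is $2870, which exceeds the reserve, so that sets the price.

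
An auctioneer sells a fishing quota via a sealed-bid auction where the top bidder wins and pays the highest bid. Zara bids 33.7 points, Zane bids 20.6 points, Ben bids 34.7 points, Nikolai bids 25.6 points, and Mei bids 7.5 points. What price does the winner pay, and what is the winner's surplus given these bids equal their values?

The winner pays 34.7 points for a surplus of 0.0 points.

Ranking the bids: Ben 34.7 points, then Zara 33.7 points, then Nikolai 25.6 points, then Zane 20.6 points, then Mei 7.5 points.
Ben is the highest bidder, so Ben wins.
Under the first-price rule, the price is the highest bid: 34.7 points.
Surplus = 34.7 points − 34.7 points = 0.0 points.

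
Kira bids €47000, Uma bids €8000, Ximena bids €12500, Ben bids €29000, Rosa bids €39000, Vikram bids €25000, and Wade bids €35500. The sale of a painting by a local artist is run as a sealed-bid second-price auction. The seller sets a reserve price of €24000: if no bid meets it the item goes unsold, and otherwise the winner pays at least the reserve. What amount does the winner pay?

Ordered from highest: Kira €47000, then Rosa €39000, then Wade €35500, then Ben €29000, then Vikram €25000, then Ximena €12500, then Uma €8000.
Kira has the highest bid, so Kira wins.
The second-highest bid is €39000, which exceeds the reserve, so that sets the price.

The winner pays €39000.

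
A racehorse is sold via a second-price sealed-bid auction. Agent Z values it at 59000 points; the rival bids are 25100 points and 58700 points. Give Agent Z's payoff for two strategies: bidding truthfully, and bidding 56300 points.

The highest competing bid is 58700 points.
Bidding truthfully at 59000 points: Agent Z has the top bid, wins, and pays the second-highest bid 58700 points. Payoff = 59000 points − 58700 points = 300 points.
Bidding 56300 points: the top bid is 58700 points (a rival), so Agent Z loses. Payoff = 0 points.
Deviating from a truthful bid can only lose payoff in a second-price auction — never gain.

(a) 300 points  (b) 0 points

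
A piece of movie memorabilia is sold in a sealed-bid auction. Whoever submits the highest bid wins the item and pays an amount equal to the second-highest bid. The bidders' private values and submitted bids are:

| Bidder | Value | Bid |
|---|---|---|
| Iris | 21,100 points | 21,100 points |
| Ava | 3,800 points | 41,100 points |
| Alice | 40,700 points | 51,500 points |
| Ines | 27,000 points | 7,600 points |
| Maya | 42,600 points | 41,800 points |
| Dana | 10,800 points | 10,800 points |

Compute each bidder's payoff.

Iris 0 points, Ava 0 points, Alice -1,100 points, Ines 0 points, Maya 0 points, Dana 0 points.

Sorted high to low: Alice 51,500 points; Maya 41,800 points; Ava 41,100 points; Iris 21,100 points; Dana 10,800 points; Ines 7,600 points.
Alice has the top bid and wins; the price is the second-highest bid, 41,800 points.
Alice's payoff = 40,700 points − 41,800 points = -1,100 points. All other bidders lose, so their payoff is 0.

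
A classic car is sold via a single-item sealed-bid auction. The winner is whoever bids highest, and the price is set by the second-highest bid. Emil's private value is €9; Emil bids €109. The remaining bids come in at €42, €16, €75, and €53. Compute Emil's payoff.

Payoff = -€66.

Highest competing bid: €75.
Emil's bid €109 is the highest overall, so Emil wins and pays the second-highest bid, €75.
Payoff = value − price = €9 − €75 = -€66.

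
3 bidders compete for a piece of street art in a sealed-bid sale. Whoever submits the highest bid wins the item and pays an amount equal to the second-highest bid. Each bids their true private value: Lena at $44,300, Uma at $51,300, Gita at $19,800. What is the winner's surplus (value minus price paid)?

Bids in descending order: Uma $51,300; Lena $44,300; Gita $19,800.
Uma wins with the top bid and pays the second-highest, $44,300.
Surplus = $51,300 − $44,300 = $7,000.

$7,000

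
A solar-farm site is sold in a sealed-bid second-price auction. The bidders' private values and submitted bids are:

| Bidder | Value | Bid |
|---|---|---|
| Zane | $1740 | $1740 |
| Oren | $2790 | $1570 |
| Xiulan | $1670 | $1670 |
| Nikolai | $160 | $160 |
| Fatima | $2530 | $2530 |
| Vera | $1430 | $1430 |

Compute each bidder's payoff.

Sorted high to low: Fatima $2530, then Zane $1740, then Xiulan $1670, then Oren $1570, then Vera $1430, then Nikolai $160.
Fatima has the top bid and wins; the price is the second-highest bid, $1740.
Fatima's payoff = $2530 − $1740 = $790. All other bidders lose, so their payoff is 0.

Payoffs: Zane $0, Oren $0, Xiulan $0, Nikolai $0, Fatima $790, Vera $0.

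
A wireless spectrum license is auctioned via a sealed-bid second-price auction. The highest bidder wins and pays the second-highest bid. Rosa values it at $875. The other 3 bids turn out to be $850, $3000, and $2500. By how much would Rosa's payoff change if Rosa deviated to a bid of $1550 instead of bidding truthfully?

The highest competing bid is $3000.
Bidding truthfully at $875: the top bid is $3000 (a rival), so Rosa loses. Payoff = $0.
Bidding $1550: the top bid is $3000 (a rival), so Rosa loses. Payoff = $0.
Change = $0 − $0 = $0.

Payoff change: $0.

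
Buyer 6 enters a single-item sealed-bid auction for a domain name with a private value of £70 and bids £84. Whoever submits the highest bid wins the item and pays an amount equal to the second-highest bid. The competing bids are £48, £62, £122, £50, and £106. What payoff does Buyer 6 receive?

Highest competing bid: £122.
Buyer 6's bid £84 is not the highest, so Buyer 6 loses, pays nothing, and earns zero payoff.

£0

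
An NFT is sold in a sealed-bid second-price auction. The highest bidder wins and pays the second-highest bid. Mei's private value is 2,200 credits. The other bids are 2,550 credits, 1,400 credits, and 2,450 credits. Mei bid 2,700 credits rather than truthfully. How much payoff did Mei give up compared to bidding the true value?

The highest competing bid is 2,550 credits.
Bidding truthfully at 2,200 credits: the top bid is 2,550 credits (a rival), so Mei loses. Payoff = 0 credits.
Bidding 2,700 credits: Mei has the top bid, wins, and pays the second-highest bid 2,550 credits. Payoff = 2,200 credits − 2,550 credits = -350 credits.
Regret = truthful payoff − actual payoff = 0 credits − -350 credits = 350 credits.

Payoff forgone: 350 credits.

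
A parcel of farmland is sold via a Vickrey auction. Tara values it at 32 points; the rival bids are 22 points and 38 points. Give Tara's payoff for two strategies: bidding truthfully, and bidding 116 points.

(a) 0 points  (b) -6 points

The highest competing bid is 38 points.
Bidding truthfully at 32 points: the top bid is 38 points (a rival), so Tara loses. Payoff = 0 points.
Bidding 116 points: Tara has the top bid, wins, and pays the second-highest bid 38 points. Payoff = 32 points − 38 points = -6 points.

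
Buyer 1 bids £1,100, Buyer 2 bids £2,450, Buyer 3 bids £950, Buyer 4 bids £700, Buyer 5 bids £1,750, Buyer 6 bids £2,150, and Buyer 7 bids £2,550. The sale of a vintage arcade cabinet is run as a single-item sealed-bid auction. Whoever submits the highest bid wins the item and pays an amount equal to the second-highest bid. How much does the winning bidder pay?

The winner pays £2,450.

Ordered from highest: Buyer 7 £2,550; Buyer 2 £2,450; Buyer 6 £2,150; Buyer 5 £1,750; Buyer 1 £1,100; Buyer 3 £950; Buyer 4 £700.
Buyer 7 has the highest bid, so Buyer 7 wins.
The second-highest bid is £2,450, so that is what Buyer 7 pays.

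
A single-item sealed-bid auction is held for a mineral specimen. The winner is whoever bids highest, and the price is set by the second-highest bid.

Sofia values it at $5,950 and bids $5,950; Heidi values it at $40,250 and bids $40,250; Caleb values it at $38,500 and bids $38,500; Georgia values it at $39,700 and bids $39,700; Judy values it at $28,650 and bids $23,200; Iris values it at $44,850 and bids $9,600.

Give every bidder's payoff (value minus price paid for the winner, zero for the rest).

Sorted high to low: Heidi $40,250; Georgia $39,700; Caleb $38,500; Judy $23,200; Iris $9,600; Sofia $5,950.
Heidi has the top bid and wins; the price is the second-highest bid, $39,700.
Heidi's payoff = $40,250 − $39,700 = $550. All other bidders lose, so their payoff is 0.

Sofia $0, Heidi $550, Caleb $0, Georgia $0, Judy $0, Iris $0.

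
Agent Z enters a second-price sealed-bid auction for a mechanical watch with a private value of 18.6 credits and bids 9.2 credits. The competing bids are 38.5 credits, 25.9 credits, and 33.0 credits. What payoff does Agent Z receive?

Highest competing bid: 38.5 credits.
Agent Z's bid 9.2 credits is not the highest, so Agent Z loses, pays nothing, and earns zero payoff.

0.0 credits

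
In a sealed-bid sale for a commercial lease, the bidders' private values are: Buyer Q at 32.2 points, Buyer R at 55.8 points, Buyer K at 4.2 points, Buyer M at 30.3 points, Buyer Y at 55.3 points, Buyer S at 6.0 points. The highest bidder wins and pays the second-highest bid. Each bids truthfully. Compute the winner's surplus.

Winner's surplus: 0.5 points.

Sorted high to low: Buyer R 55.8 points > Buyer Y 55.3 points > Buyer Q 32.2 points > Buyer M 30.3 points > Buyer S 6.0 points > Buyer K 4.2 points.
Buyer R wins with the top bid and pays the second-highest, 55.3 points.
Surplus = 55.8 points − 55.3 points = 0.5 points.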